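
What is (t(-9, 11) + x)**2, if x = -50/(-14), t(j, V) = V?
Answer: 10404/49 ≈ 212.33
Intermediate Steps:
x = 25/7 (x = -50*(-1/14) = 25/7 ≈ 3.5714)
(t(-9, 11) + x)**2 = (11 + 25/7)**2 = (102/7)**2 = 10404/49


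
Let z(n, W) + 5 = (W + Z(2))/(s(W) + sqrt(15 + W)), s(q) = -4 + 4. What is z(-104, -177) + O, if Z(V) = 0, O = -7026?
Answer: -7031 + 59*I*sqrt(2)/6 ≈ -7031.0 + 13.906*I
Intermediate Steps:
s(q) = 0
z(n, W) = -5 + W/sqrt(15 + W) (z(n, W) = -5 + (W + 0)/(0 + sqrt(15 + W)) = -5 + W/(sqrt(15 + W)) = -5 + W/sqrt(15 + W))
z(-104, -177) + O = (-5 - 177/sqrt(15 - 177)) - 7026 = (-5 - (-59)*I*sqrt(2)/6) - 7026 = (-5 + 59*I*sqrt(2)/6) - 7026 = -7031 + 59*I*sqrt(2)/6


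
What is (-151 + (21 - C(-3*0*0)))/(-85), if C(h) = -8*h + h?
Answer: 26/17 ≈ 1.5294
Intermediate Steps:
C(h) = -7*h
(-151 + (21 - C(-3*0*0)))/(-85) = (-151 + (21 - (-7)*-3*0*0))/(-85) = (-151 + (21 - (-7)*0*0))*(-1/85) = (-151 + (21 - (-7)*0))*(-1/85) = (-151 + (21 - 1*0))*(-1/85) = (-151 + (21 + 0))*(-1/85) = (-151 + 21)*(-1/85) = -130*(-1/85) = 26/17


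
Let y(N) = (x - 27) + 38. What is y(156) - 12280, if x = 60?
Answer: -12209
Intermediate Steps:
y(N) = 71 (y(N) = (60 - 27) + 38 = 33 + 38 = 71)
y(156) - 12280 = 71 - 12280 = -12209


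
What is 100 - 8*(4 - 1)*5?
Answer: -20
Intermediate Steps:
100 - 8*(4 - 1)*5 = 100 - 24*5 = 100 - 8*15 = 100 - 120 = -20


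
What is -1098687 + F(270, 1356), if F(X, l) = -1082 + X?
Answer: -1099499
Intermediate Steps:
-1098687 + F(270, 1356) = -1098687 + (-1082 + 270) = -1098687 - 812 = -1099499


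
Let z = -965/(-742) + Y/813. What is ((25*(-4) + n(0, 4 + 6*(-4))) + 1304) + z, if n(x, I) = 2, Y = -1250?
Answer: 727371721/603246 ≈ 1205.8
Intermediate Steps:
z = -142955/603246 (z = -965/(-742) - 1250/813 = -965*(-1/742) - 1250*1/813 = 965/742 - 1250/813 = -142955/603246 ≈ -0.23698)
((25*(-4) + n(0, 4 + 6*(-4))) + 1304) + z = ((25*(-4) + 2) + 1304) - 142955/603246 = ((-100 + 2) + 1304) - 142955/603246 = (-98 + 1304) - 142955/603246 = 1206 - 142955/603246 = 727371721/603246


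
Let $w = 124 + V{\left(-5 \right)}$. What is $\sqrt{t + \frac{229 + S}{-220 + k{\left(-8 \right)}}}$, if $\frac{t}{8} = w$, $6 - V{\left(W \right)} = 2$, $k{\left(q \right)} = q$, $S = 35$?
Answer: $\frac{\sqrt{369246}}{19} \approx 31.982$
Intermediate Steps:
$V{\left(W \right)} = 4$ ($V{\left(W \right)} = 6 - 2 = 4$)
$w = 128$ ($w = 124 + 4 = 128$)
$t = 1024$ ($t = 8 \cdot 128 = 1024$)
$\sqrt{t + \frac{229 + S}{-220 + k{\left(-8 \right)}}} = \sqrt{1024 + \frac{229 + 35}{-220 - 8}} = \sqrt{1024 + \frac{264}{-228}} = \sqrt{1024 + 264 \left(- \frac{1}{228}\right)} = \sqrt{1024 - \frac{22}{19}} = \sqrt{\frac{19434}{19}} = \frac{\sqrt{369246}}{19}$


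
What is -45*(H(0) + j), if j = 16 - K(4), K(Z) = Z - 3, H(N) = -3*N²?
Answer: -675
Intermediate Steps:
K(Z) = -3 + Z
j = 15 (j = 16 - (-3 + 4) = 16 - 1*1 = 16 - 1 = 15)
-45*(H(0) + j) = -45*(-3*0² + 15) = -45*(-3*0 + 15) = -45*(0 + 15) = -45*15 = -675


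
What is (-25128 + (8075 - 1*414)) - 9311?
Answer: -26778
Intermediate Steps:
(-25128 + (8075 - 1*414)) - 9311 = (-25128 + (8075 - 414)) - 9311 = (-25128 + 7661) - 9311 = -17467 - 9311 = -26778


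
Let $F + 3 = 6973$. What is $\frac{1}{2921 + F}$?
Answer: $\frac{1}{9891} \approx 0.0001011$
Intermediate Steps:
$F = 6970$ ($F = -3 + 6973 = 6970$)
$\frac{1}{2921 + F} = \frac{1}{2921 + 6970} = \frac{1}{9891}$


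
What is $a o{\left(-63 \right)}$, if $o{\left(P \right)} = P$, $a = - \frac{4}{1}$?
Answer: $252$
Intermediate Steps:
$a = -4$ ($a = \left(-4\right) 1 = -4$)
$a o{\left(-63 \right)} = \left(-4\right) \left(-63\right) = 252$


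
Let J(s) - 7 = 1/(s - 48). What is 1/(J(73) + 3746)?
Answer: 25/93826 ≈ 0.00026645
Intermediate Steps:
J(s) = 7 + 1/(-48 + s) (J(s) = 7 + 1/(s - 48) = 7 + 1/(-48 + s))
1/(J(73) + 3746) = 1/((-335 + 7*73)/(-48 + 73) + 3746) = 1/((-335 + 511)/25 + 3746) = 1/((1/25)*176 + 3746) = 1/(176/25 + 3746) = 1/(93826/25) = 25/93826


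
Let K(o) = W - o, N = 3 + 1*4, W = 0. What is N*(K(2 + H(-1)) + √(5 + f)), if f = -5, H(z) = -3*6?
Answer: 112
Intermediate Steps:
H(z) = -18
N = 7 (N = 3 + 4 = 7)
K(o) = -o (K(o) = 0 - o = -o)
N*(K(2 + H(-1)) + √(5 + f)) = 7*(-(2 - 18) + √(5 - 5)) = 7*(-1*(-16) + √0) = 7*(16 + 0) = 7*16 = 112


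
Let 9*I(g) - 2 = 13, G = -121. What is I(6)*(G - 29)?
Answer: -250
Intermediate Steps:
I(g) = 5/3 (I(g) = 2/9 + (⅑)*13 = 2/9 + 13/9 = 5/3)
I(6)*(G - 29) = 5*(-121 - 29)/3 = (5/3)*(-150) = -250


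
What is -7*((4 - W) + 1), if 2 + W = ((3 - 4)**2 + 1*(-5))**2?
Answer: 63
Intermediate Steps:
W = 14 (W = -2 + ((3 - 4)**2 + 1*(-5))**2 = -2 + ((-1)**2 - 5)**2 = -2 + (1 - 5)**2 = -2 + (-4)**2 = -2 + 16 = 14)
-7*((4 - W) + 1) = -7*((4 - 1*14) + 1) = -7*((4 - 14) + 1) = -7*(-10 + 1) = -7*(-9) = 63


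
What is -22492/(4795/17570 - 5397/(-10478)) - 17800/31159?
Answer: -921599854980492/32286800005 ≈ -28544.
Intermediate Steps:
-22492/(4795/17570 - 5397/(-10478)) - 17800/31159 = -22492/(4795*(1/17570) - 5397*(-1/10478)) - 17800*1/31159 = -22492/(137/502 + 5397/10478) - 17800/31159 = -22492/1036195/1314989 - 17800/31159 = -22492*1314989/1036195 - 17800/31159 = -29576732588/1036195 - 17800/31159 = -921599854980492/32286800005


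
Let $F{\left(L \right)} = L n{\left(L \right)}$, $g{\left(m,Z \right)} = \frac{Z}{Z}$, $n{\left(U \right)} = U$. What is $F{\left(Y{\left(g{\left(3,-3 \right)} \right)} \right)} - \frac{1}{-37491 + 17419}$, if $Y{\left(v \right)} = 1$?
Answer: $\frac{20073}{20072} \approx 1.0$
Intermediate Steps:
$g{\left(m,Z \right)} = 1$
$F{\left(L \right)} = L^{2}$ ($F{\left(L \right)} = L L = L^{2}$)
$F{\left(Y{\left(g{\left(3,-3 \right)} \right)} \right)} - \frac{1}{-37491 + 17419} = 1^{2} - \frac{1}{-37491 + 17419} = 1 - \frac{1}{-20072} = 1 - - \frac{1}{20072} = 1 + \frac{1}{20072} = \frac{20073}{20072}$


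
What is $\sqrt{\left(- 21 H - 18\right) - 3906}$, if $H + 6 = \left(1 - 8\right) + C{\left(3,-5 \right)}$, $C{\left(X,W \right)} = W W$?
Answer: $12 i \sqrt{29} \approx 64.622 i$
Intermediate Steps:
$C{\left(X,W \right)} = W^{2}$
$H = 12$ ($H = -6 + \left(\left(1 - 8\right) + \left(-5\right)^{2}\right) = -6 + \left(-7 + 25\right) = -6 + 18 = 12$)
$\sqrt{\left(- 21 H - 18\right) - 3906} = \sqrt{\left(\left(-21\right) 12 - 18\right) - 3906} = \sqrt{\left(-252 - 18\right) - 3906} = \sqrt{-270 - 3906} = \sqrt{-4176} = 12 i \sqrt{29}$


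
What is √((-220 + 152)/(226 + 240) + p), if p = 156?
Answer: √8461162/233 ≈ 12.484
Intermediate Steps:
√((-220 + 152)/(226 + 240) + p) = √((-220 + 152)/(226 + 240) + 156) = √(-68/466 + 156) = √(-68*1/466 + 156) = √(-34/233 + 156) = √(36314/233) = √8461162/233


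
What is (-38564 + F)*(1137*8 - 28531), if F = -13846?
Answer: 1018588350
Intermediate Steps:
(-38564 + F)*(1137*8 - 28531) = (-38564 - 13846)*(1137*8 - 28531) = -52410*(9096 - 28531) = -52410*(-19435) = 1018588350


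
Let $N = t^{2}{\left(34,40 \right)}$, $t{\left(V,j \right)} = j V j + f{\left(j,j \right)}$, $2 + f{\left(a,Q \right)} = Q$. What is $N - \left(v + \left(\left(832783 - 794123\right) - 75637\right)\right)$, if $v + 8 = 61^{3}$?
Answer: $2963305848$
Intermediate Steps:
$f{\left(a,Q \right)} = -2 + Q$
$v = 226973$ ($v = -8 + 61^{3} = -8 + 226981 = 226973$)
$t{\left(V,j \right)} = -2 + j + V j^{2}$ ($t{\left(V,j \right)} = j V j + \left(-2 + j\right) = V j j + \left(-2 + j\right) = V j^{2} + \left(-2 + j\right) = -2 + j + V j^{2}$)
$N = 2963495844$ ($N = \left(-2 + 40 + 34 \cdot 40^{2}\right)^{2} = \left(-2 + 40 + 34 \cdot 1600\right)^{2} = \left(-2 + 40 + 54400\right)^{2} = 54438^{2} = 2963495844$)
$N - \left(v + \left(\left(832783 - 794123\right) - 75637\right)\right) = 2963495844 - \left(226973 + \left(\left(832783 - 794123\right) - 75637\right)\right) = 2963495844 - \left(226973 + \left(38660 - 75637\right)\right) = 2963495844 - \left(226973 - 36977\right) = 2963495844 - 189996 = 2963305848$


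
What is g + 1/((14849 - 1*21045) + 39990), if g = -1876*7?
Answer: -443782807/33794 ≈ -13132.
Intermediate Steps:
g = -13132
g + 1/((14849 - 1*21045) + 39990) = -13132 + 1/((14849 - 1*21045) + 39990) = -13132 + 1/((14849 - 21045) + 39990) = -13132 + 1/(-6196 + 39990) = -13132 + 1/33794 = -443782807/33794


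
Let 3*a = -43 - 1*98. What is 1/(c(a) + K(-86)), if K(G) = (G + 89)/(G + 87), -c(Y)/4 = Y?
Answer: 1/191 ≈ 0.0052356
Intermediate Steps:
a = -47 (a = (-43 - 1*98)/3 = (-43 - 98)/3 = (1/3)*(-141) = -47)
c(Y) = -4*Y
K(G) = (89 + G)/(87 + G)
1/(c(a) + K(-86)) = 1/(-4*(-47) + (89 - 86)/(87 - 86)) = 1/(188 + 3/1) = 1/(188 + 1*3) = 1/(188 + 3) = 1/191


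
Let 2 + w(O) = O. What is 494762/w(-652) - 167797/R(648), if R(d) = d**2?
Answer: -34643713681/45769536 ≈ -756.92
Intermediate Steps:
w(O) = -2 + O
494762/w(-652) - 167797/R(648) = 494762/(-2 - 652) - 167797/(648**2) = 494762/(-654) - 167797/419904 = 494762*(-1/654) - 167797*1/419904 = -247381/327 - 167797/419904 = -34643713681/45769536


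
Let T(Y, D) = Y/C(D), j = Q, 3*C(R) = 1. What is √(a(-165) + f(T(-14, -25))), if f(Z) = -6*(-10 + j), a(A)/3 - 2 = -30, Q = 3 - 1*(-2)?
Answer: 3*I*√6 ≈ 7.3485*I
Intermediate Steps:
C(R) = ⅓ (C(R) = (⅓)*1 = ⅓)
Q = 5 (Q = 3 + 2 = 5)
a(A) = -84 (a(A) = 6 + 3*(-30) = 6 - 90 = -84)
j = 5
T(Y, D) = 3*Y (T(Y, D) = Y/(⅓) = Y*3 = 3*Y)
f(Z) = 30 (f(Z) = -6*(-10 + 5) = -6*(-5) = 30)
√(a(-165) + f(T(-14, -25))) = √(-84 + 30) = √(-54) = 3*I*√6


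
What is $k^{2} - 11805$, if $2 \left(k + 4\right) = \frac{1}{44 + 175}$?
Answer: $- \frac{2261652419}{191844} \approx -11789.0$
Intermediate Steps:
$k = - \frac{1751}{438}$ ($k = -4 + \frac{1}{2 \left(44 + 175\right)} = -4 + \frac{1}{2 \cdot 219} = -4 + \frac{1}{2} \cdot \frac{1}{219} = -4 + \frac{1}{438} = - \frac{1751}{438} \approx -3.9977$)
$k^{2} - 11805 = \left(- \frac{1751}{438}\right)^{2} - 11805 = \frac{3066001}{191844} - 11805 = - \frac{2261652419}{191844}$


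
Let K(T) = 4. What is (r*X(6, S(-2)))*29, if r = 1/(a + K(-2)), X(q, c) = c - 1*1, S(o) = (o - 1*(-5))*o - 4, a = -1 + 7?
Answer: -319/10 ≈ -31.900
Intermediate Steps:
a = 6
S(o) = -4 + o*(5 + o) (S(o) = (o + 5)*o - 4 = (5 + o)*o - 4 = o*(5 + o) - 4 = -4 + o*(5 + o))
X(q, c) = -1 + c (X(q, c) = c - 1 = -1 + c)
r = ⅒ (r = 1/(6 + 4) = 1/10 = ⅒ ≈ 0.10000)
(r*X(6, S(-2)))*29 = ((-1 + (-4 + (-2)² + 5*(-2)))/10)*29 = ((-1 + (-4 + 4 - 10))/10)*29 = ((-1 - 10)/10)*29 = ((⅒)*(-11))*29 = -11/10*29 = -319/10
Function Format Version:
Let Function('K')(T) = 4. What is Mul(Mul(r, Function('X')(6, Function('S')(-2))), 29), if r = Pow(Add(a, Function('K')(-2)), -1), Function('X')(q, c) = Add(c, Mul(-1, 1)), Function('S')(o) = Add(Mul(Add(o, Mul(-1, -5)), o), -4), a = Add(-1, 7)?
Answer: Rational(-319, 10) ≈ -31.900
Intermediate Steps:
a = 6
Function('S')(o) = Add(-4, Mul(o, Add(5, o))) (Function('S')(o) = Add(Mul(Add(o, 5), o), -4) = Add(Mul(Add(5, o), o), -4) = Add(Mul(o, Add(5, o)), -4) = Add(-4, Mul(o, Add(5, o))))
Function('X')(q, c) = Add(-1, c) (Function('X')(q, c) = Add(c, -1) = Add(-1, c))
r = Rational(1, 10) (r = Pow(Add(6, 4), -1) = Pow(10, -1) = Rational(1, 10) ≈ 0.10000)
Mul(Mul(r, Function('X')(6, Function('S')(-2))), 29) = Mul(Mul(Rational(1, 10), Add(-1, Add(-4, Pow(-2, 2), Mul(5, -2)))), 29) = Mul(Mul(Rational(1, 10), Add(-1, Add(-4, 4, -10))), 29) = Mul(Mul(Rational(1, 10), Add(-1, -10)), 29) = Mul(Mul(Rational(1, 10), -11), 29) = Mul(Rational(-11, 10), 29) = Rational(-319, 10)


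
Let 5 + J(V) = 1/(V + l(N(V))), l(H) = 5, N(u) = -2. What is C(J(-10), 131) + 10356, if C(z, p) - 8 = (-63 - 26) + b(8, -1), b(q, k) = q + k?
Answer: 10282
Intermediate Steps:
b(q, k) = k + q
J(V) = -5 + 1/(5 + V) (J(V) = -5 + 1/(V + 5) = -5 + 1/(5 + V))
C(z, p) = -74 (C(z, p) = 8 + ((-63 - 26) + (-1 + 8)) = 8 + (-89 + 7) = 8 - 82 = -74)
C(J(-10), 131) + 10356 = -74 + 10356 = 10282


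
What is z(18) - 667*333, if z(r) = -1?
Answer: -222112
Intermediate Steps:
z(18) - 667*333 = -1 - 667*333 = -1 - 222111 = -222112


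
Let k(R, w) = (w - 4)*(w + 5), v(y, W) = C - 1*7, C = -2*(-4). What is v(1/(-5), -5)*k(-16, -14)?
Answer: 162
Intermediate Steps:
C = 8
v(y, W) = 1 (v(y, W) = 8 - 1*7 = 8 - 7 = 1)
k(R, w) = (-4 + w)*(5 + w)
v(1/(-5), -5)*k(-16, -14) = 1*(-20 - 14 + (-14)**2) = 1*(-20 - 14 + 196) = 1*162 = 162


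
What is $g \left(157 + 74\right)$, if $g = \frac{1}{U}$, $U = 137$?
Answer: $\frac{231}{137} \approx 1.6861$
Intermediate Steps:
$g = \frac{1}{137} \approx 0.0072993$
$g \left(157 + 74\right) = \frac{157 + 74}{137} = \frac{1}{137} \cdot 231 = \frac{231}{137}$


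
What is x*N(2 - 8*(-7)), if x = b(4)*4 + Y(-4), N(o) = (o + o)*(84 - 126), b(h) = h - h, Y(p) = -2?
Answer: 9744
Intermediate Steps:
b(h) = 0
N(o) = -84*o (N(o) = (2*o)*(-42) = -84*o)
x = -2 (x = 0*4 - 2 = 0 - 2 = -2)
x*N(2 - 8*(-7)) = -(-168)*(2 - 8*(-7)) = -(-168)*(2 + 56) = -(-168)*58 = -2*(-4872) = 9744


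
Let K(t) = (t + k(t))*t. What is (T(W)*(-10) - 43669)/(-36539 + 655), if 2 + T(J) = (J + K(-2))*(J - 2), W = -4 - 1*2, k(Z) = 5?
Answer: 44609/35884 ≈ 1.2431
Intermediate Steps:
K(t) = t*(5 + t) (K(t) = (t + 5)*t = (5 + t)*t = t*(5 + t))
W = -6 (W = -4 - 2 = -6)
T(J) = -2 + (-6 + J)*(-2 + J) (T(J) = -2 + (J - 2*(5 - 2))*(J - 2) = -2 + (J - 2*3)*(-2 + J) = -2 + (J - 6)*(-2 + J) = -2 + (-6 + J)*(-2 + J))
(T(W)*(-10) - 43669)/(-36539 + 655) = ((10 + (-6)² - 8*(-6))*(-10) - 43669)/(-36539 + 655) = ((10 + 36 + 48)*(-10) - 43669)/(-35884) = (94*(-10) - 43669)*(-1/35884) = (-940 - 43669)*(-1/35884) = -44609*(-1/35884) = 44609/35884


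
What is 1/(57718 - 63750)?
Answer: -1/6032 ≈ -0.00016578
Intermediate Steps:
1/(57718 - 63750) = 1/(-6032) = -1/6032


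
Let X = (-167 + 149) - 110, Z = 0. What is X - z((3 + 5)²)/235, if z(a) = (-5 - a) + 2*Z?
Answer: -30011/235 ≈ -127.71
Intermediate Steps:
X = -128 (X = -18 - 110 = -128)
z(a) = -5 - a (z(a) = (-5 - a) + 2*0 = (-5 - a) + 0 = -5 - a)
X - z((3 + 5)²)/235 = -128 - (-5 - (3 + 5)²)/235 = -128 - (-5 - 1*8²)/235 = -128 - (-5 - 1*64)/235 = -128 - (-5 - 64)/235 = -128 - (-69)/235 = -128 - 1*(-69/235) = -128 + 69/235 = -30011/235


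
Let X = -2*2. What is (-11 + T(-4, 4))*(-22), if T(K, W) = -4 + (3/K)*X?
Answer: 264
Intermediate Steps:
X = -4
T(K, W) = -4 - 12/K (T(K, W) = -4 + (3/K)*(-4) = -4 - 12/K)
(-11 + T(-4, 4))*(-22) = (-11 + (-4 - 12/(-4)))*(-22) = (-11 + (-4 - 12*(-¼)))*(-22) = (-11 + (-4 + 3))*(-22) = (-11 - 1)*(-22) = -12*(-22) = 264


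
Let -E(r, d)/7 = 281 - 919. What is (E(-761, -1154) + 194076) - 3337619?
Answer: -3139077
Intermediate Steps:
E(r, d) = 4466 (E(r, d) = -7*(281 - 919) = -7*(-638) = 4466)
(E(-761, -1154) + 194076) - 3337619 = (4466 + 194076) - 3337619 = 198542 - 3337619 = -3139077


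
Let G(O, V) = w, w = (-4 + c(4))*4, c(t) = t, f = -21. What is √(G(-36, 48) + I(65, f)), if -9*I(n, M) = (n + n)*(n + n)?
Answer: 130*I/3 ≈ 43.333*I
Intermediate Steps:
w = 0 (w = (-4 + 4)*4 = 0*4 = 0)
I(n, M) = -4*n²/9 (I(n, M) = -(n + n)*(n + n)/9 = -2*n*2*n/9 = -4*n²/9)
G(O, V) = 0
√(G(-36, 48) + I(65, f)) = √(0 - 4/9*65²) = √(0 - 4/9*4225) = √(0 - 16900/9) = √(-16900/9) = 130*I/3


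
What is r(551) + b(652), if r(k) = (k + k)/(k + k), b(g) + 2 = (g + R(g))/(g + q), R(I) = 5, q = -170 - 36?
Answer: 211/446 ≈ 0.47309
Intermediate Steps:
q = -206
b(g) = -2 + (5 + g)/(-206 + g) (b(g) = -2 + (g + 5)/(g - 206) = -2 + (5 + g)/(-206 + g))
r(k) = 1 (r(k) = (2*k)/((2*k)) = (2*k)*(1/(2*k)) = 1)
r(551) + b(652) = 1 + (417 - 1*652)/(-206 + 652) = 1 + (417 - 652)/446 = 1 + (1/446)*(-235) = 1 - 235/446 = 211/446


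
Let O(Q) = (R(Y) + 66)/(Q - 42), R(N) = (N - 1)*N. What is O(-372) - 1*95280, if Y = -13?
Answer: -19723084/207 ≈ -95281.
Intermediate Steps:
R(N) = N*(-1 + N) (R(N) = (-1 + N)*N = N*(-1 + N))
O(Q) = 248/(-42 + Q) (O(Q) = (-13*(-1 - 13) + 66)/(Q - 42) = (-13*(-14) + 66)/(-42 + Q) = (182 + 66)/(-42 + Q) = 248/(-42 + Q))
O(-372) - 1*95280 = 248/(-42 - 372) - 1*95280 = 248/(-414) - 95280 = 248*(-1/414) - 95280 = -124/207 - 95280 = -19723084/207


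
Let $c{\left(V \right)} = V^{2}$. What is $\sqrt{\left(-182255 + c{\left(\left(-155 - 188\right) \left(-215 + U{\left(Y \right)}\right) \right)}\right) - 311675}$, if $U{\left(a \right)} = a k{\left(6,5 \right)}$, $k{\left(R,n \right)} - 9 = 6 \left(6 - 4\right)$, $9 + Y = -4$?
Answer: $\sqrt{28016909526} \approx 1.6738 \cdot 10^{5}$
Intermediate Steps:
$Y = -13$ ($Y = -9 - 4 = -13$)
$k{\left(R,n \right)} = 21$ ($k{\left(R,n \right)} = 9 + 6 \left(6 - 4\right) = 9 + 6 \cdot 2 = 9 + 12 = 21$)
$U{\left(a \right)} = 21 a$ ($U{\left(a \right)} = a 21 = 21 a$)
$\sqrt{\left(-182255 + c{\left(\left(-155 - 188\right) \left(-215 + U{\left(Y \right)}\right) \right)}\right) - 311675} = \sqrt{\left(-182255 + \left(\left(-155 - 188\right) \left(-215 + 21 \left(-13\right)\right)\right)^{2}\right) - 311675} = \sqrt{\left(-182255 + \left(- 343 \left(-215 - 273\right)\right)^{2}\right) - 311675} = \sqrt{\left(-182255 + \left(\left(-343\right) \left(-488\right)\right)^{2}\right) - 311675} = \sqrt{\left(-182255 + 167384^{2}\right) - 311675} = \sqrt{\left(-182255 + 28017403456\right) - 311675} = \sqrt{28017221201 - 311675} = \sqrt{28016909526}$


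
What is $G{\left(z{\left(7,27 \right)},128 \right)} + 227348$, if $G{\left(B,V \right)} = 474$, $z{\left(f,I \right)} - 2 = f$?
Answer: $227822$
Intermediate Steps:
$z{\left(f,I \right)} = 2 + f$
$G{\left(z{\left(7,27 \right)},128 \right)} + 227348 = 474 + 227348 = 227822$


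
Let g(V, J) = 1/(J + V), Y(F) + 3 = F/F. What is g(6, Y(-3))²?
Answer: 1/16 ≈ 0.062500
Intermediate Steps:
Y(F) = -2 (Y(F) = -3 + F/F = -3 + 1 = -2)
g(6, Y(-3))² = (1/(-2 + 6))² = (1/4)² = (¼)² = 1/16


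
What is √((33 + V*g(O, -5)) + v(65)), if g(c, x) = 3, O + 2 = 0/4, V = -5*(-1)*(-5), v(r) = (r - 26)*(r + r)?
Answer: 2*√1257 ≈ 70.908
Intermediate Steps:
v(r) = 2*r*(-26 + r) (v(r) = (-26 + r)*(2*r) = 2*r*(-26 + r))
V = -25 (V = 5*(-5) = -25)
O = -2 (O = -2 + 0/4 = -2 + 0*(¼) = -2 + 0 = -2)
√((33 + V*g(O, -5)) + v(65)) = √((33 - 25*3) + 2*65*(-26 + 65)) = √((33 - 75) + 2*65*39) = √(-42 + 5070) = √5028 = 2*√1257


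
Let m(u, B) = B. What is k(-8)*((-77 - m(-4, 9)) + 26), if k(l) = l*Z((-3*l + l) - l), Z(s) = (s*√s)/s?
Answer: 960*√6 ≈ 2351.5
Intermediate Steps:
Z(s) = √s (Z(s) = s^(3/2)/s = √s)
k(l) = l*√3*√(-l) (k(l) = l*√((-3*l + l) - l) = l*√(-2*l - l) = l*√(-3*l) = l*(√3*√(-l)) = l*√3*√(-l))
k(-8)*((-77 - m(-4, 9)) + 26) = (-√3*(-1*(-8))^(3/2))*((-77 - 1*9) + 26) = (-√3*8^(3/2))*((-77 - 9) + 26) = (-√3*16*√2)*(-86 + 26) = -16*√6*(-60) = 960*√6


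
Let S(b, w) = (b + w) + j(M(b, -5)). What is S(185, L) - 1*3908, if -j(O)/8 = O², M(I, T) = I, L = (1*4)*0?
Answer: -277523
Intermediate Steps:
L = 0 (L = 4*0 = 0)
j(O) = -8*O²
S(b, w) = b + w - 8*b² (S(b, w) = (b + w) - 8*b² = b + w - 8*b²)
S(185, L) - 1*3908 = (185 + 0 - 8*185²) - 1*3908 = (185 + 0 - 8*34225) - 3908 = (185 + 0 - 273800) - 3908 = -273615 - 3908 = -277523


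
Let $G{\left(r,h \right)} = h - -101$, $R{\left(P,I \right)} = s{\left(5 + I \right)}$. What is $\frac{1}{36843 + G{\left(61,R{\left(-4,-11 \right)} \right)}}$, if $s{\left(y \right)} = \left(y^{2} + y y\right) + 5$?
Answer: $\frac{1}{37021} \approx 2.7012 \cdot 10^{-5}$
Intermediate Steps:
$s{\left(y \right)} = 5 + 2 y^{2}$ ($s{\left(y \right)} = \left(y^{2} + y^{2}\right) + 5 = 2 y^{2} + 5 = 5 + 2 y^{2}$)
$R{\left(P,I \right)} = 5 + 2 \left(5 + I\right)^{2}$
$G{\left(r,h \right)} = 101 + h$ ($G{\left(r,h \right)} = h + 101 = 101 + h$)
$\frac{1}{36843 + G{\left(61,R{\left(-4,-11 \right)} \right)}} = \frac{1}{36843 + \left(101 + \left(5 + 2 \left(5 - 11\right)^{2}\right)\right)} = \frac{1}{36843 + \left(101 + \left(5 + 2 \left(-6\right)^{2}\right)\right)} = \frac{1}{36843 + \left(101 + \left(5 + 2 \cdot 36\right)\right)} = \frac{1}{36843 + \left(101 + \left(5 + 72\right)\right)} = \frac{1}{36843 + \left(101 + 77\right)} = \frac{1}{36843 + 178} = \frac{1}{37021}$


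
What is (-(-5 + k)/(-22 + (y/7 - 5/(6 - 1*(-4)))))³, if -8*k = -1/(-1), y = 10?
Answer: -23639903/1643032000 ≈ -0.014388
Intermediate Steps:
k = -⅛ (k = -(-1)/(8*(-1)) = -(-1)*(-1)/8 = -⅛*1 = -⅛ ≈ -0.12500)
(-(-5 + k)/(-22 + (y/7 - 5/(6 - 1*(-4)))))³ = (-(-5 - ⅛)/(-22 + (10/7 - 5/(6 - 1*(-4)))))³ = (-(-41)/(8*(-22 + (10*(⅐) - 5/(6 + 4)))))³ = (-(-41)/(8*(-22 + (10/7 - 5/10))))³ = (-(-41)/(8*(-22 + (10/7 - 5*⅒))))³ = (-(-41)/(8*(-22 + (10/7 - ½))))³ = (-(-41)/(8*(-22 + 13/14)))³ = (-(-41)/(8*(-295/14)))³ = (-(-41)*(-14)/(8*295))³ = (-1*287/1180)³ = (-287/1180)³ = -23639903/1643032000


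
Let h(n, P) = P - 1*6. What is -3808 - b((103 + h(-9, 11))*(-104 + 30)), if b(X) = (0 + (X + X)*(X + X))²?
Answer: -65274248953925344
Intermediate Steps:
h(n, P) = -6 + P (h(n, P) = P - 6 = -6 + P)
b(X) = 16*X⁴ (b(X) = (0 + (2*X)*(2*X))² = (0 + 4*X²)² = (4*X²)² = 16*X⁴)
-3808 - b((103 + h(-9, 11))*(-104 + 30)) = -3808 - 16*((103 + (-6 + 11))*(-104 + 30))⁴ = -3808 - 16*((103 + 5)*(-74))⁴ = -3808 - 16*(108*(-74))⁴ = -3808 - 16*(-7992)⁴ = -3808 - 16*4079640559620096 = -3808 - 1*65274248953921536 = -3808 - 65274248953921536 = -65274248953925344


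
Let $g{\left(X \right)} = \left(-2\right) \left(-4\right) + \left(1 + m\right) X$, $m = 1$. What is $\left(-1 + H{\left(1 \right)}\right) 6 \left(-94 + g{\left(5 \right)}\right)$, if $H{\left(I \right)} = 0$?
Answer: $456$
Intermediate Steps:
$g{\left(X \right)} = 8 + 2 X$ ($g{\left(X \right)} = \left(-2\right) \left(-4\right) + \left(1 + 1\right) X = 8 + 2 X$)
$\left(-1 + H{\left(1 \right)}\right) 6 \left(-94 + g{\left(5 \right)}\right) = \left(-1 + 0\right) 6 \left(-94 + \left(8 + 2 \cdot 5\right)\right) = \left(-1\right) 6 \left(-94 + \left(8 + 10\right)\right) = - 6 \left(-94 + 18\right) = \left(-6\right) \left(-76\right) = 456$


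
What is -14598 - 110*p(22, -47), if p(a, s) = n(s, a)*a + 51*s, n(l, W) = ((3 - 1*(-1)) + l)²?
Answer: -4225508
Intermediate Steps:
n(l, W) = (4 + l)² (n(l, W) = ((3 + 1) + l)² = (4 + l)²)
p(a, s) = 51*s + a*(4 + s)² (p(a, s) = (4 + s)²*a + 51*s = a*(4 + s)² + 51*s = 51*s + a*(4 + s)²)
-14598 - 110*p(22, -47) = -14598 - 110*(51*(-47) + 22*(4 - 47)²) = -14598 - 110*(-2397 + 22*(-43)²) = -14598 - 110*(-2397 + 22*1849) = -14598 - 110*(-2397 + 40678) = -14598 - 110*38281 = -14598 - 1*4210910 = -14598 - 4210910 = -4225508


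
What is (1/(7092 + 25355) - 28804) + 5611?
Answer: -752543270/32447 ≈ -23193.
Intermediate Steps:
(1/(7092 + 25355) - 28804) + 5611 = (1/32447 - 28804) + 5611 = -934603387/32447 + 5611 = -752543270/32447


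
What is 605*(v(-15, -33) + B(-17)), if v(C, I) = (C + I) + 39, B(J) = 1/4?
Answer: -21175/4 ≈ -5293.8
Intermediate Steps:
B(J) = ¼
v(C, I) = 39 + C + I
605*(v(-15, -33) + B(-17)) = 605*((39 - 15 - 33) + ¼) = 605*(-9 + ¼) = 605*(-35/4) = -21175/4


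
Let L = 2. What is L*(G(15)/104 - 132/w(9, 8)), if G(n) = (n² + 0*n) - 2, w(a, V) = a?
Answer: -3907/156 ≈ -25.045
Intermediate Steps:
G(n) = -2 + n² (G(n) = (n² + 0) - 2 = n² - 2 = -2 + n²)
L*(G(15)/104 - 132/w(9, 8)) = 2*((-2 + 15²)/104 - 132/9) = 2*((-2 + 225)*(1/104) - 132*⅑) = 2*(223*(1/104) - 44/3) = 2*(223/104 - 44/3) = 2*(-3907/312) = -3907/156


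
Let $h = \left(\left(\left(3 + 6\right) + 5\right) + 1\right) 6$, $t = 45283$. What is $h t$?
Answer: $4075470$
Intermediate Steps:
$h = 90$ ($h = \left(\left(9 + 5\right) + 1\right) 6 = \left(14 + 1\right) 6 = 15 \cdot 6 = 90$)
$h t = 90 \cdot 45283 = 4075470$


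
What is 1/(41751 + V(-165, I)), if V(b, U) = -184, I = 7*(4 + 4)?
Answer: 1/41567 ≈ 2.4058e-5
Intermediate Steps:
I = 56 (I = 7*8 = 56)
1/(41751 + V(-165, I)) = 1/(41751 - 184) = 1/41567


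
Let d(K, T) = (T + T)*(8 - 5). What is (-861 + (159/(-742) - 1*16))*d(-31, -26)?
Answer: 957918/7 ≈ 1.3685e+5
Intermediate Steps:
d(K, T) = 6*T (d(K, T) = (2*T)*3 = 6*T)
(-861 + (159/(-742) - 1*16))*d(-31, -26) = (-861 + (159/(-742) - 1*16))*(6*(-26)) = (-861 + (159*(-1/742) - 16))*(-156) = (-861 + (-3/14 - 16))*(-156) = (-861 - 227/14)*(-156) = -12281/14*(-156) = 957918/7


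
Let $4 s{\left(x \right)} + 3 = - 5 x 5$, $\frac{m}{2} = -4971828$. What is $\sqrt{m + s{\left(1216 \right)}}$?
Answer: $\frac{i \sqrt{39805027}}{2} \approx 3154.6 i$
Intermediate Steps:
$m = -9943656$ ($m = 2 \left(-4971828\right) = -9943656$)
$s{\left(x \right)} = - \frac{3}{4} - \frac{25 x}{4}$ ($s{\left(x \right)} = - \frac{3}{4} + \frac{- 5 x 5}{4} = - \frac{3}{4} + \frac{\left(-25\right) x}{4} = - \frac{3}{4} - \frac{25 x}{4}$)
$\sqrt{m + s{\left(1216 \right)}} = \sqrt{-9943656 - \frac{30403}{4}} = \sqrt{- \frac{39805027}{4}} = \frac{i \sqrt{39805027}}{2}$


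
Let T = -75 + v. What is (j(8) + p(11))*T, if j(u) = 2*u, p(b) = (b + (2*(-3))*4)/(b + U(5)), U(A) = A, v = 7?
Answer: -4131/4 ≈ -1032.8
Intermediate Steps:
p(b) = (-24 + b)/(5 + b) (p(b) = (b + (2*(-3))*4)/(b + 5) = (b - 6*4)/(5 + b) = (b - 24)/(5 + b) = (-24 + b)/(5 + b))
T = -68 (T = -75 + 7 = -68)
(j(8) + p(11))*T = (2*8 + (-24 + 11)/(5 + 11))*(-68) = (16 - 13/16)*(-68) = (243/16)*(-68) = -4131/4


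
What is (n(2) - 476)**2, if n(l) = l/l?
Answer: 225625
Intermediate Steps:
n(l) = 1
(n(2) - 476)**2 = (1 - 476)**2 = (-475)**2 = 225625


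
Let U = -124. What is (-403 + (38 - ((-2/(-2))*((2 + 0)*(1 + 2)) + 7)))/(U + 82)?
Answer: 9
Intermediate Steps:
(-403 + (38 - ((-2/(-2))*((2 + 0)*(1 + 2)) + 7)))/(U + 82) = (-403 + (38 - ((-2/(-2))*((2 + 0)*(1 + 2)) + 7)))/(-124 + 82) = (-403 + (38 - ((-2*(-½))*(2*3) + 7)))/(-42) = (-403 + (38 - (1*6 + 7)))*(-1/42) = (-403 + (38 - (6 + 7)))*(-1/42) = (-403 + (38 - 1*13))*(-1/42) = (-403 + (38 - 13))*(-1/42) = (-403 + 25)*(-1/42) = -378*(-1/42) = 9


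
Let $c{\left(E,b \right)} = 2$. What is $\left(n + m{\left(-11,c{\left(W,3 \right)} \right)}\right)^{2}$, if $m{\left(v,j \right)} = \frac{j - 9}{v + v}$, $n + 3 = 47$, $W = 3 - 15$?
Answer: $\frac{950625}{484} \approx 1964.1$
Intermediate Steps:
$W = -12$ ($W = 3 - 15 = -12$)
$n = 44$ ($n = -3 + 47 = 44$)
$m{\left(v,j \right)} = \frac{-9 + j}{2 v}$
$\left(n + m{\left(-11,c{\left(W,3 \right)} \right)}\right)^{2} = \left(44 + \frac{-9 + 2}{2 \left(-11\right)}\right)^{2} = \left(44 + \frac{1}{2} \left(- \frac{1}{11}\right) \left(-7\right)\right)^{2} = \left(44 + \frac{7}{22}\right)^{2} = \left(\frac{975}{22}\right)^{2} = \frac{950625}{484}$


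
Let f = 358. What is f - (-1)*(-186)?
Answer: 172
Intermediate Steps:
f - (-1)*(-186) = 358 - (-1)*(-186) = 358 - 1*186 = 358 - 186 = 172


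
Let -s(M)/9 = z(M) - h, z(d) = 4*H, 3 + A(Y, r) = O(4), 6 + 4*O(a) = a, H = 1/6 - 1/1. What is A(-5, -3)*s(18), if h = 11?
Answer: -903/2 ≈ -451.50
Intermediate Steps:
H = -5/6 (H = 1*(1/6) - 1*1 = 1/6 - 1 = -5/6 ≈ -0.83333)
O(a) = -3/2 + a/4
A(Y, r) = -7/2 (A(Y, r) = -3 + (-3/2 + (1/4)*4) = -3 + (-3/2 + 1) = -3 - 1/2 = -7/2)
z(d) = -10/3 (z(d) = 4*(-5/6) = -10/3)
s(M) = 129 (s(M) = -9*(-10/3 - 1*11) = -9*(-10/3 - 11) = -9*(-43/3) = 129)
A(-5, -3)*s(18) = -7/2*129 = -903/2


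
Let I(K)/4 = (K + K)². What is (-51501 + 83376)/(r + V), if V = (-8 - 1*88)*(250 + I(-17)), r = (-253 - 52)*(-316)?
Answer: -31875/371524 ≈ -0.085795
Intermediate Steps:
r = 96380 (r = -305*(-316) = 96380)
I(K) = 16*K² (I(K) = 4*(K + K)² = 4*(2*K)² = 4*(4*K²) = 16*K²)
V = -467904 (V = (-8 - 1*88)*(250 + 16*(-17)²) = (-8 - 88)*(250 + 16*289) = -96*(250 + 4624) = -96*4874 = -467904)
(-51501 + 83376)/(r + V) = (-51501 + 83376)/(96380 - 467904) = 31875/(-371524) = 31875*(-1/371524) = -31875/371524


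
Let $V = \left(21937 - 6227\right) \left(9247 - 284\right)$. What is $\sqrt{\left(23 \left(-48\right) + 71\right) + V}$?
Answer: $\sqrt{140807697} \approx 11866.0$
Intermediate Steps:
$V = 140808730$ ($V = 15710 \cdot 8963 = 140808730$)
$\sqrt{\left(23 \left(-48\right) + 71\right) + V} = \sqrt{\left(23 \left(-48\right) + 71\right) + 140808730} = \sqrt{\left(-1104 + 71\right) + 140808730} = \sqrt{-1033 + 140808730} = \sqrt{140807697}$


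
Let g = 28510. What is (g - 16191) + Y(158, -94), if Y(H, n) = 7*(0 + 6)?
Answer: 12361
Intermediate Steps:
Y(H, n) = 42 (Y(H, n) = 7*6 = 42)
(g - 16191) + Y(158, -94) = (28510 - 16191) + 42 = 12319 + 42 = 12361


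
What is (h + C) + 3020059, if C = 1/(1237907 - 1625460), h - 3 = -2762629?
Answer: 99768931448/387553 ≈ 2.5743e+5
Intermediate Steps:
h = -2762626 (h = 3 - 2762629 = -2762626)
C = -1/387553 (C = 1/(-387553) = -1/387553 ≈ -2.5803e-6)
(h + C) + 3020059 = (-2762626 - 1/387553) + 3020059 = -1070663994179/387553 + 3020059 = 99768931448/387553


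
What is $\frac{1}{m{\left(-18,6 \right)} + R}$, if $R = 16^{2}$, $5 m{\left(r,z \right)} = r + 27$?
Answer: $\frac{5}{1289} \approx 0.003879$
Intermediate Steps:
$m{\left(r,z \right)} = \frac{27}{5} + \frac{r}{5}$ ($m{\left(r,z \right)} = \frac{r + 27}{5} = \frac{27 + r}{5} = \frac{27}{5} + \frac{r}{5}$)
$R = 256$
$\frac{1}{m{\left(-18,6 \right)} + R} = \frac{1}{\left(\frac{27}{5} + \frac{1}{5} \left(-18\right)\right) + 256} = \frac{1}{\left(\frac{27}{5} - \frac{18}{5}\right) + 256} = \frac{1}{\frac{9}{5} + 256} = \frac{1}{\frac{1289}{5}} = \frac{5}{1289}$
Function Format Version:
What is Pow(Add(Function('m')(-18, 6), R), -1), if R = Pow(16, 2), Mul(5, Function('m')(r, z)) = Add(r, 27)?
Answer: Rational(5, 1289) ≈ 0.0038790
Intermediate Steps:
Function('m')(r, z) = Add(Rational(27, 5), Mul(Rational(1, 5), r)) (Function('m')(r, z) = Mul(Rational(1, 5), Add(r, 27)) = Mul(Rational(1, 5), Add(27, r)) = Add(Rational(27, 5), Mul(Rational(1, 5), r)))
R = 256
Pow(Add(Function('m')(-18, 6), R), -1) = Pow(Add(Add(Rational(27, 5), Mul(Rational(1, 5), -18)), 256), -1) = Pow(Add(Add(Rational(27, 5), Rational(-18, 5)), 256), -1) = Pow(Add(Rational(9, 5), 256), -1) = Pow(Rational(1289, 5), -1) = Rational(5, 1289)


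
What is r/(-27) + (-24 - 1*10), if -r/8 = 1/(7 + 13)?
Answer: -4588/135 ≈ -33.985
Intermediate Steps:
r = -⅖ (r = -8/(7 + 13) = -8/20 = -8*1/20 = -⅖ ≈ -0.40000)
r/(-27) + (-24 - 1*10) = -⅖/(-27) + (-24 - 1*10) = -1/27*(-⅖) + (-24 - 10) = 2/135 - 34 = -4588/135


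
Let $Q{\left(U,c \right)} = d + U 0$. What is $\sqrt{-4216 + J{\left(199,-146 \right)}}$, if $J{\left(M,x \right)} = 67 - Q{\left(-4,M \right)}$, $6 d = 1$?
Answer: $\frac{i \sqrt{149370}}{6} \approx 64.414 i$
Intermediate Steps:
$d = \frac{1}{6}$ ($d = \frac{1}{6} \cdot 1 = \frac{1}{6} \approx 0.16667$)
$Q{\left(U,c \right)} = \frac{1}{6}$ ($Q{\left(U,c \right)} = \frac{1}{6} + U 0 = \frac{1}{6} + 0 = \frac{1}{6}$)
$J{\left(M,x \right)} = \frac{401}{6}$ ($J{\left(M,x \right)} = 67 - \frac{1}{6} = \frac{401}{6}$)
$\sqrt{-4216 + J{\left(199,-146 \right)}} = \sqrt{-4216 + \frac{401}{6}} = \sqrt{- \frac{24895}{6}} = \frac{i \sqrt{149370}}{6}$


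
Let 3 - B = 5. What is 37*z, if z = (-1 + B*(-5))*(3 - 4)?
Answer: -333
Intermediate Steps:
B = -2 (B = 3 - 1*5 = 3 - 5 = -2)
z = -9 (z = (-1 - 2*(-5))*(3 - 4) = (-1 + 10)*(-1) = 9*(-1) = -9)
37*z = 37*(-9) = -333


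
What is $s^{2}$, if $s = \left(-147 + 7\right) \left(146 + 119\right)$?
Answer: $1376410000$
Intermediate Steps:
$s = -37100$ ($s = \left(-140\right) 265 = -37100$)
$s^{2} = \left(-37100\right)^{2} = 1376410000$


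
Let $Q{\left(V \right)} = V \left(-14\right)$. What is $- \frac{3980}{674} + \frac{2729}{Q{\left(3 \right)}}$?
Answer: $- \frac{1003253}{14154} \approx -70.881$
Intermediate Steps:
$Q{\left(V \right)} = - 14 V$
$- \frac{3980}{674} + \frac{2729}{Q{\left(3 \right)}} = - \frac{3980}{674} + \frac{2729}{\left(-14\right) 3} = \left(-3980\right) \frac{1}{674} + \frac{2729}{-42} = - \frac{1990}{337} + 2729 \left(- \frac{1}{42}\right) = - \frac{1990}{337} - \frac{2729}{42} = - \frac{1003253}{14154}$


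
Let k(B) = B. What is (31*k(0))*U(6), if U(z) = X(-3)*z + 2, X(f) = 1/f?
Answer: 0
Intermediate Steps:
U(z) = 2 - z/3 (U(z) = z/(-3) + 2 = -z/3 + 2 = 2 - z/3)
(31*k(0))*U(6) = (31*0)*(2 - ⅓*6) = 0*(2 - 2) = 0*0 = 0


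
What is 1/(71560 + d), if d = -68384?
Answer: 1/3176 ≈ 0.00031486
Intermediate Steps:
1/(71560 + d) = 1/(71560 - 68384) = 1/3176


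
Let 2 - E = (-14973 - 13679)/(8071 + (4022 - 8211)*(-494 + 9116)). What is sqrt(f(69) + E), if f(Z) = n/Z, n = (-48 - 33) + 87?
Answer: 2*sqrt(359738207144178095)/830518201 ≈ 1.4444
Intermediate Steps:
E = 72190322/36109487 (E = 2 - (-14973 - 13679)/(8071 + (4022 - 8211)*(-494 + 9116)) = 2 - (-28652)/(8071 - 4189*8622) = 2 - (-28652)/(8071 - 36117558) = 2 - (-28652)/(-36109487) = 2 - (-28652)*(-1)/36109487 = 2 - 1*28652/36109487 = 2 - 28652/36109487 = 72190322/36109487 ≈ 1.9992)
n = 6 (n = -81 + 87 = 6)
f(Z) = 6/Z
sqrt(f(69) + E) = sqrt(6/69 + 72190322/36109487) = sqrt(6*(1/69) + 72190322/36109487) = sqrt(2/23 + 72190322/36109487) = sqrt(1732596380/830518201) = 2*sqrt(359738207144178095)/830518201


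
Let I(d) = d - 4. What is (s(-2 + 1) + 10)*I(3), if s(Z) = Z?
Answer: -9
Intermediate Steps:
I(d) = -4 + d
(s(-2 + 1) + 10)*I(3) = ((-2 + 1) + 10)*(-4 + 3) = (-1 + 10)*(-1) = 9*(-1) = -9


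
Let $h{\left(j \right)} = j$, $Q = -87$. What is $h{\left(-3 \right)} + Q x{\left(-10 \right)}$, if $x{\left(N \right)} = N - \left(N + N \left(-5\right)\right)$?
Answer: $4347$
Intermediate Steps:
$x{\left(N \right)} = 5 N$ ($x{\left(N \right)} = N - \left(N - 5 N\right) = N - - 4 N = N + 4 N = 5 N$)
$h{\left(-3 \right)} + Q x{\left(-10 \right)} = -3 - 87 \cdot 5 \left(-10\right) = -3 - -4350 = -3 + 4350 = 4347$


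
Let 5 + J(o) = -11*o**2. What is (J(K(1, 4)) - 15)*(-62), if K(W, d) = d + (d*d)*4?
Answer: 3154808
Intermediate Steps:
K(W, d) = d + 4*d**2 (K(W, d) = d + d**2*4 = d + 4*d**2)
J(o) = -5 - 11*o**2
(J(K(1, 4)) - 15)*(-62) = ((-5 - 11*16*(1 + 4*4)**2) - 15)*(-62) = ((-5 - 11*16*(1 + 16)**2) - 15)*(-62) = ((-5 - 11*(4*17)**2) - 15)*(-62) = ((-5 - 11*68**2) - 15)*(-62) = ((-5 - 11*4624) - 15)*(-62) = ((-5 - 50864) - 15)*(-62) = (-50869 - 15)*(-62) = -50884*(-62) = 3154808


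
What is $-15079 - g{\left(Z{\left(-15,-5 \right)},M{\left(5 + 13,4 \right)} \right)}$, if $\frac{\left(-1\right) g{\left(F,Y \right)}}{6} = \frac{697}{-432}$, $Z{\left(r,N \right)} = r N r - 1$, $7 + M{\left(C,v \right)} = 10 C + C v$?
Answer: $- \frac{1086385}{72} \approx -15089.0$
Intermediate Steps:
$M{\left(C,v \right)} = -7 + 10 C + C v$ ($M{\left(C,v \right)} = -7 + \left(10 C + C v\right) = -7 + 10 C + C v$)
$Z{\left(r,N \right)} = -1 + N r^{2}$ ($Z{\left(r,N \right)} = N r r - 1 = N r^{2} - 1 = -1 + N r^{2}$)
$g{\left(F,Y \right)} = \frac{697}{72}$ ($g{\left(F,Y \right)} = - 6 \frac{697}{-432} = - 6 \cdot 697 \left(- \frac{1}{432}\right) = \left(-6\right) \left(- \frac{697}{432}\right) = \frac{697}{72}$)
$-15079 - g{\left(Z{\left(-15,-5 \right)},M{\left(5 + 13,4 \right)} \right)} = -15079 - \frac{697}{72} = - \frac{1086385}{72}$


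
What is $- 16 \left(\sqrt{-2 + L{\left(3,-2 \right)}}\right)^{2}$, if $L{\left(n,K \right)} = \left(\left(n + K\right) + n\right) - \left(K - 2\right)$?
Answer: $-96$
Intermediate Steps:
$L{\left(n,K \right)} = 2 + 2 n$ ($L{\left(n,K \right)} = \left(\left(K + n\right) + n\right) - \left(-2 + K\right) = \left(K + 2 n\right) - \left(-2 + K\right) = 2 + 2 n$)
$- 16 \left(\sqrt{-2 + L{\left(3,-2 \right)}}\right)^{2} = - 16 \left(\sqrt{-2 + \left(2 + 2 \cdot 3\right)}\right)^{2} = - 16 \left(\sqrt{-2 + \left(2 + 6\right)}\right)^{2} = - 16 \left(\sqrt{-2 + 8}\right)^{2} = - 16 \left(\sqrt{6}\right)^{2} = \left(-16\right) 6 = -96$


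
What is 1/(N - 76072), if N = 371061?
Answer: 1/294989 ≈ 3.3900e-6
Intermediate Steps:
1/(N - 76072) = 1/(371061 - 76072) = 1/294989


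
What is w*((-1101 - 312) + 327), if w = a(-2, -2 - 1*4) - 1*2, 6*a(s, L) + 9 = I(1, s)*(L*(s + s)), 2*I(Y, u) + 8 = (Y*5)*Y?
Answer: 10317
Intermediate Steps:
I(Y, u) = -4 + 5*Y²/2 (I(Y, u) = -4 + ((Y*5)*Y)/2 = -4 + ((5*Y)*Y)/2 = -4 + (5*Y²)/2 = -4 + 5*Y²/2)
a(s, L) = -3/2 - L*s/2 (a(s, L) = -3/2 + ((-4 + (5/2)*1²)*(L*(s + s)))/6 = -3/2 + ((-4 + (5/2)*1)*(L*(2*s)))/6 = -3/2 + ((-4 + 5/2)*(2*L*s))/6 = -3/2 + (-3*L*s)/6 = -3/2 - L*s/2)
w = -19/2 (w = (-3/2 - ½*(-2 - 1*4)*(-2)) - 1*2 = (-3/2 - ½*(-2 - 4)*(-2)) - 2 = (-3/2 - ½*(-6)*(-2)) - 2 = (-3/2 - 6) - 2 = -15/2 - 2 = -19/2 ≈ -9.5000)
w*((-1101 - 312) + 327) = -19*((-1101 - 312) + 327)/2 = -19*(-1413 + 327)/2 = -19/2*(-1086) = 10317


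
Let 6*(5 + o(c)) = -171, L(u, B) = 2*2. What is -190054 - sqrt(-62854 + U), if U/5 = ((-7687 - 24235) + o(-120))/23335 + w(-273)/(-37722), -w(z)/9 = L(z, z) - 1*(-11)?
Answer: -190054 - 3*I*sqrt(6013123431585903217)/29341429 ≈ -1.9005e+5 - 250.72*I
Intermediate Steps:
L(u, B) = 4
o(c) = -67/2 (o(c) = -5 + (1/6)*(-171) = -5 - 57/2 = -67/2)
w(z) = -135 (w(z) = -9*(4 - 1*(-11)) = -9*(4 + 11) = -9*15 = -135)
U = -200379191/29341429 (U = 5*(((-7687 - 24235) - 67/2)/23335 - 135/(-37722)) = 5*((-31922 - 67/2)*(1/23335) - 135*(-1/37722)) = 5*(-63911/2*1/23335 + 45/12574) = 5*(-63911/46670 + 45/12574) = 5*(-200379191/146707145) = -200379191/29341429 ≈ -6.8292)
-190054 - sqrt(-62854 + U) = -190054 - sqrt(-62854 - 200379191/29341429) = -190054 - sqrt(-1844426557557/29341429) = -190054 - 3*I*sqrt(6013123431585903217)/29341429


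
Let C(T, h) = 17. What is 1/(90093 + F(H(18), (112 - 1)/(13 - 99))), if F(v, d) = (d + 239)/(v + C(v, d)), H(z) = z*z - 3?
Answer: 29068/2618843767 ≈ 1.1100e-5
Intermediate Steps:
H(z) = -3 + z² (H(z) = z² - 3 = -3 + z²)
F(v, d) = (239 + d)/(17 + v) (F(v, d) = (d + 239)/(v + 17) = (239 + d)/(17 + v))
1/(90093 + F(H(18), (112 - 1)/(13 - 99))) = 1/(90093 + (239 + (112 - 1)/(13 - 99))/(17 + (-3 + 18²))) = 1/(90093 + (239 + 111/(-86))/(17 + (-3 + 324))) = 1/(90093 + (239 + 111*(-1/86))/(17 + 321)) = 1/(90093 + (239 - 111/86)/338) = 1/(90093 + (1/338)*(20443/86)) = 1/(90093 + 20443/29068) = 1/(2618843767/29068) = 29068/2618843767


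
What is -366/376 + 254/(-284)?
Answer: -24931/13348 ≈ -1.8678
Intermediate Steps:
-366/376 + 254/(-284) = -366*1/376 + 254*(-1/284) = -183/188 - 127/142 = -24931/13348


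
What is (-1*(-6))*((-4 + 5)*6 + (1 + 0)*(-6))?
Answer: 0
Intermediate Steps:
(-1*(-6))*((-4 + 5)*6 + (1 + 0)*(-6)) = 6*(1*6 + 1*(-6)) = 6*(6 - 6) = 6*0 = 0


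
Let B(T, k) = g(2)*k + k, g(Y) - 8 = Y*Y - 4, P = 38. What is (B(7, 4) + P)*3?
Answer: 222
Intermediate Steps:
g(Y) = 4 + Y² (g(Y) = 8 + (Y*Y - 4) = 8 + (Y² - 4) = 8 + (-4 + Y²) = 4 + Y²)
B(T, k) = 9*k (B(T, k) = (4 + 2²)*k + k = (4 + 4)*k + k = 8*k + k = 9*k)
(B(7, 4) + P)*3 = (9*4 + 38)*3 = (36 + 38)*3 = 74*3 = 222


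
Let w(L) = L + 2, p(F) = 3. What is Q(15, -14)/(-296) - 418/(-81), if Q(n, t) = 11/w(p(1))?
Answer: 617749/119880 ≈ 5.1531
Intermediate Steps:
w(L) = 2 + L
Q(n, t) = 11/5 (Q(n, t) = 11/(2 + 3) = 11/5)
Q(15, -14)/(-296) - 418/(-81) = (11/5)/(-296) - 418/(-81) = (11/5)*(-1/296) - 418*(-1/81) = -11/1480 + 418/81 = 617749/119880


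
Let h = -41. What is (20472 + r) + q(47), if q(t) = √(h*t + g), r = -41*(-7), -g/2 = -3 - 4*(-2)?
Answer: 20759 + I*√1937 ≈ 20759.0 + 44.011*I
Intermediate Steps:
g = -10 (g = -2*(-3 - 4*(-2)) = -2*(-3 + 8) = -2*5 = -10)
r = 287
q(t) = √(-10 - 41*t) (q(t) = √(-41*t - 10) = √(-10 - 41*t))
(20472 + r) + q(47) = (20472 + 287) + √(-10 - 41*47) = 20759 + √(-10 - 1927) = 20759 + √(-1937) = 20759 + I*√1937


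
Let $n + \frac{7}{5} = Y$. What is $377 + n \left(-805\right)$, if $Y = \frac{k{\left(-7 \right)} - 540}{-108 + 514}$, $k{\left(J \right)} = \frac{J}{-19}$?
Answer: $\frac{2836503}{1102} \approx 2574.0$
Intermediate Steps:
$k{\left(J \right)} = - \frac{J}{19}$ ($k{\left(J \right)} = J \left(- \frac{1}{19}\right) = - \frac{J}{19}$)
$Y = - \frac{10253}{7714}$ ($Y = \frac{\left(- \frac{1}{19}\right) \left(-7\right) - 540}{-108 + 514} = \frac{\frac{7}{19} - 540}{406} = \left(- \frac{10253}{19}\right) \frac{1}{406} = - \frac{10253}{7714} \approx -1.3291$)
$n = - \frac{105263}{38570}$ ($n = - \frac{7}{5} - \frac{10253}{7714} = - \frac{105263}{38570} \approx -2.7291$)
$377 + n \left(-805\right) = 377 - - \frac{2421049}{1102} = 377 + \frac{2421049}{1102} = \frac{2836503}{1102}$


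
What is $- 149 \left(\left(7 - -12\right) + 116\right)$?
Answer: $-20115$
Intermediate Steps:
$- 149 \left(\left(7 - -12\right) + 116\right) = - 149 \left(\left(7 + 12\right) + 116\right) = - 149 \left(19 + 116\right) = \left(-149\right) 135 = -20115$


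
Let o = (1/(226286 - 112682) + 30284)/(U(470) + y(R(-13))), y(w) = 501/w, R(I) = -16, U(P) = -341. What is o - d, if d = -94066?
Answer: 15900771817814/169184757 ≈ 93985.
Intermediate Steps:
o = -13761534148/169184757 (o = (1/(226286 - 112682) + 30284)/(-341 + 501/(-16)) = (1/113604 + 30284)/(-341 + 501*(-1/16)) = (1/113604 + 30284)/(-341 - 501/16) = 3440383537/(113604*(-5957/16)) = (3440383537/113604)*(-16/5957) = -13761534148/169184757 ≈ -81.340)
o - d = -13761534148/169184757 - 1*(-94066) = -13761534148/169184757 + 94066 = 15900771817814/169184757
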